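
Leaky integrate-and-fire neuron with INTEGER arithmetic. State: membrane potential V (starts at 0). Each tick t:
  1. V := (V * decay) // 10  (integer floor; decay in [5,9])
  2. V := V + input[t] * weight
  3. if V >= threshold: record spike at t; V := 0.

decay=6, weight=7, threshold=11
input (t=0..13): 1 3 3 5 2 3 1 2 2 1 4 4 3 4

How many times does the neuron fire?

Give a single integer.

Answer: 11

Derivation:
t=0: input=1 -> V=7
t=1: input=3 -> V=0 FIRE
t=2: input=3 -> V=0 FIRE
t=3: input=5 -> V=0 FIRE
t=4: input=2 -> V=0 FIRE
t=5: input=3 -> V=0 FIRE
t=6: input=1 -> V=7
t=7: input=2 -> V=0 FIRE
t=8: input=2 -> V=0 FIRE
t=9: input=1 -> V=7
t=10: input=4 -> V=0 FIRE
t=11: input=4 -> V=0 FIRE
t=12: input=3 -> V=0 FIRE
t=13: input=4 -> V=0 FIRE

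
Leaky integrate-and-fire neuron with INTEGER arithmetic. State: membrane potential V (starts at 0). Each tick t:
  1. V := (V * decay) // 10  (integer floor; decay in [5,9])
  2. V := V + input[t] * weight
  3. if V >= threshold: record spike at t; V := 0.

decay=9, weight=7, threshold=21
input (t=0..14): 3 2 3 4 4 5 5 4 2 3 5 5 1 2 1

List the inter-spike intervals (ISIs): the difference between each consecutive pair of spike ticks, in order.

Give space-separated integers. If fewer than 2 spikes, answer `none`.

Answer: 2 1 1 1 1 1 2 1 1 3

Derivation:
t=0: input=3 -> V=0 FIRE
t=1: input=2 -> V=14
t=2: input=3 -> V=0 FIRE
t=3: input=4 -> V=0 FIRE
t=4: input=4 -> V=0 FIRE
t=5: input=5 -> V=0 FIRE
t=6: input=5 -> V=0 FIRE
t=7: input=4 -> V=0 FIRE
t=8: input=2 -> V=14
t=9: input=3 -> V=0 FIRE
t=10: input=5 -> V=0 FIRE
t=11: input=5 -> V=0 FIRE
t=12: input=1 -> V=7
t=13: input=2 -> V=20
t=14: input=1 -> V=0 FIRE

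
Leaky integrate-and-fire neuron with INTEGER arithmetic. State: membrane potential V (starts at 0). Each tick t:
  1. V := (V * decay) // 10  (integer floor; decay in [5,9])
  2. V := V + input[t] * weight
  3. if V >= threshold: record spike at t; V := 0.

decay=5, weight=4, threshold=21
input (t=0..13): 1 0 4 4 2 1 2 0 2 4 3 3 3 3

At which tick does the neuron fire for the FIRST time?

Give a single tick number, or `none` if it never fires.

Answer: 3

Derivation:
t=0: input=1 -> V=4
t=1: input=0 -> V=2
t=2: input=4 -> V=17
t=3: input=4 -> V=0 FIRE
t=4: input=2 -> V=8
t=5: input=1 -> V=8
t=6: input=2 -> V=12
t=7: input=0 -> V=6
t=8: input=2 -> V=11
t=9: input=4 -> V=0 FIRE
t=10: input=3 -> V=12
t=11: input=3 -> V=18
t=12: input=3 -> V=0 FIRE
t=13: input=3 -> V=12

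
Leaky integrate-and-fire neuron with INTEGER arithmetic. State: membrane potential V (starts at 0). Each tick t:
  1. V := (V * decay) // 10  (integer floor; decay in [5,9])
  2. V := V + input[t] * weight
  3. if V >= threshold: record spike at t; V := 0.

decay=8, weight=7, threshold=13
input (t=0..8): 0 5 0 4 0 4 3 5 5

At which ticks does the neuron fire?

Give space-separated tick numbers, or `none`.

t=0: input=0 -> V=0
t=1: input=5 -> V=0 FIRE
t=2: input=0 -> V=0
t=3: input=4 -> V=0 FIRE
t=4: input=0 -> V=0
t=5: input=4 -> V=0 FIRE
t=6: input=3 -> V=0 FIRE
t=7: input=5 -> V=0 FIRE
t=8: input=5 -> V=0 FIRE

Answer: 1 3 5 6 7 8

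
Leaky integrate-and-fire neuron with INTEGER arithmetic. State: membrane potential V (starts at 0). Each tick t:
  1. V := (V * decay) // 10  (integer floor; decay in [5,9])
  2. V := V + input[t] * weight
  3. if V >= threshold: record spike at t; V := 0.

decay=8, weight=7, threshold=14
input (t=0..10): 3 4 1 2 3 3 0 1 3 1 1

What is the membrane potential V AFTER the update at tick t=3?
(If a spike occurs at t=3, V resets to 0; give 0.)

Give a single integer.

t=0: input=3 -> V=0 FIRE
t=1: input=4 -> V=0 FIRE
t=2: input=1 -> V=7
t=3: input=2 -> V=0 FIRE
t=4: input=3 -> V=0 FIRE
t=5: input=3 -> V=0 FIRE
t=6: input=0 -> V=0
t=7: input=1 -> V=7
t=8: input=3 -> V=0 FIRE
t=9: input=1 -> V=7
t=10: input=1 -> V=12

Answer: 0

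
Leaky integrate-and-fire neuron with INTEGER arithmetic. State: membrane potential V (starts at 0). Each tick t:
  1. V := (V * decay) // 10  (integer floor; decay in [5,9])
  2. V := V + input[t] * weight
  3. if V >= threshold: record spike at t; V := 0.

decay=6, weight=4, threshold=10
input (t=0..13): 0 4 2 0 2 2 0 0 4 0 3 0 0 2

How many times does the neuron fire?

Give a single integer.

Answer: 4

Derivation:
t=0: input=0 -> V=0
t=1: input=4 -> V=0 FIRE
t=2: input=2 -> V=8
t=3: input=0 -> V=4
t=4: input=2 -> V=0 FIRE
t=5: input=2 -> V=8
t=6: input=0 -> V=4
t=7: input=0 -> V=2
t=8: input=4 -> V=0 FIRE
t=9: input=0 -> V=0
t=10: input=3 -> V=0 FIRE
t=11: input=0 -> V=0
t=12: input=0 -> V=0
t=13: input=2 -> V=8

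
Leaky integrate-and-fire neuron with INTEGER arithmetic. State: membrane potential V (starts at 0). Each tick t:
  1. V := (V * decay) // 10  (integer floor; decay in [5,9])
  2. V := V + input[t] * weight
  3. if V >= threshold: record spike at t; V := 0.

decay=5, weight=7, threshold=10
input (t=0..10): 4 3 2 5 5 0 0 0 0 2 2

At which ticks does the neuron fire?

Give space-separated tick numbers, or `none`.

t=0: input=4 -> V=0 FIRE
t=1: input=3 -> V=0 FIRE
t=2: input=2 -> V=0 FIRE
t=3: input=5 -> V=0 FIRE
t=4: input=5 -> V=0 FIRE
t=5: input=0 -> V=0
t=6: input=0 -> V=0
t=7: input=0 -> V=0
t=8: input=0 -> V=0
t=9: input=2 -> V=0 FIRE
t=10: input=2 -> V=0 FIRE

Answer: 0 1 2 3 4 9 10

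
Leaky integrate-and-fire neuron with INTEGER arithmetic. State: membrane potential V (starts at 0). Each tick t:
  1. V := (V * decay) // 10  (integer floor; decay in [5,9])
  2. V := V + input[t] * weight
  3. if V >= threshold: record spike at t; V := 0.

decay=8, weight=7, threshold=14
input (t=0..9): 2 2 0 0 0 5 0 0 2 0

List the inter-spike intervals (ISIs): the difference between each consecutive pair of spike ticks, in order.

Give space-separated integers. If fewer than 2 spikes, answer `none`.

t=0: input=2 -> V=0 FIRE
t=1: input=2 -> V=0 FIRE
t=2: input=0 -> V=0
t=3: input=0 -> V=0
t=4: input=0 -> V=0
t=5: input=5 -> V=0 FIRE
t=6: input=0 -> V=0
t=7: input=0 -> V=0
t=8: input=2 -> V=0 FIRE
t=9: input=0 -> V=0

Answer: 1 4 3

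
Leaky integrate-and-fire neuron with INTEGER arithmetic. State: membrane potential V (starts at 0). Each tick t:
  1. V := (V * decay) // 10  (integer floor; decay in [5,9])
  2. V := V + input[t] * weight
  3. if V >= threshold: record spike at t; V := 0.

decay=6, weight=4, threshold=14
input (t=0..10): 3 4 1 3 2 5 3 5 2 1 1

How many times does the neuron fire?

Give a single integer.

t=0: input=3 -> V=12
t=1: input=4 -> V=0 FIRE
t=2: input=1 -> V=4
t=3: input=3 -> V=0 FIRE
t=4: input=2 -> V=8
t=5: input=5 -> V=0 FIRE
t=6: input=3 -> V=12
t=7: input=5 -> V=0 FIRE
t=8: input=2 -> V=8
t=9: input=1 -> V=8
t=10: input=1 -> V=8

Answer: 4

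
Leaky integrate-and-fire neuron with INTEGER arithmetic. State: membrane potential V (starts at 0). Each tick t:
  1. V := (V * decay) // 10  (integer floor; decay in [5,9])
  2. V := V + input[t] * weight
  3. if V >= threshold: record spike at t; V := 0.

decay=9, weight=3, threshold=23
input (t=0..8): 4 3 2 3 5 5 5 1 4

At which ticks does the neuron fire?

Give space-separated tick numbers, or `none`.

t=0: input=4 -> V=12
t=1: input=3 -> V=19
t=2: input=2 -> V=0 FIRE
t=3: input=3 -> V=9
t=4: input=5 -> V=0 FIRE
t=5: input=5 -> V=15
t=6: input=5 -> V=0 FIRE
t=7: input=1 -> V=3
t=8: input=4 -> V=14

Answer: 2 4 6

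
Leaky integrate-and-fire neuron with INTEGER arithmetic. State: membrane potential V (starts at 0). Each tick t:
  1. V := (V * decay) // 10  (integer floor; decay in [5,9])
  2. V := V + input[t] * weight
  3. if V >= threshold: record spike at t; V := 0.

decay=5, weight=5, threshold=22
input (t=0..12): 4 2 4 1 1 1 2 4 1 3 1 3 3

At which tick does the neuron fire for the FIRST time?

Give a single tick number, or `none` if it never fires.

Answer: 2

Derivation:
t=0: input=4 -> V=20
t=1: input=2 -> V=20
t=2: input=4 -> V=0 FIRE
t=3: input=1 -> V=5
t=4: input=1 -> V=7
t=5: input=1 -> V=8
t=6: input=2 -> V=14
t=7: input=4 -> V=0 FIRE
t=8: input=1 -> V=5
t=9: input=3 -> V=17
t=10: input=1 -> V=13
t=11: input=3 -> V=21
t=12: input=3 -> V=0 FIRE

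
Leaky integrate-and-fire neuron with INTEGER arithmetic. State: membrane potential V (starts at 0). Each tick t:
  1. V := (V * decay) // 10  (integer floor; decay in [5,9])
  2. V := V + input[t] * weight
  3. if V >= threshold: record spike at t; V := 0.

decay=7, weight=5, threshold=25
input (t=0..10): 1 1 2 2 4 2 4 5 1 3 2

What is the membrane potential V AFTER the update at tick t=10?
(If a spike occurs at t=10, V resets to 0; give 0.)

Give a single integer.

t=0: input=1 -> V=5
t=1: input=1 -> V=8
t=2: input=2 -> V=15
t=3: input=2 -> V=20
t=4: input=4 -> V=0 FIRE
t=5: input=2 -> V=10
t=6: input=4 -> V=0 FIRE
t=7: input=5 -> V=0 FIRE
t=8: input=1 -> V=5
t=9: input=3 -> V=18
t=10: input=2 -> V=22

Answer: 22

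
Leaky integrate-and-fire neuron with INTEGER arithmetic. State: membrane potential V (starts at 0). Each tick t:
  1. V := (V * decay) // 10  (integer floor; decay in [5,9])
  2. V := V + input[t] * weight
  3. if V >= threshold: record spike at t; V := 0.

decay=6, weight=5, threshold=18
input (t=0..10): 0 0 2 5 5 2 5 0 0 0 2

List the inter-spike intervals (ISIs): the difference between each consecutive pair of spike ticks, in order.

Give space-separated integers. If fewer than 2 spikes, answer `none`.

t=0: input=0 -> V=0
t=1: input=0 -> V=0
t=2: input=2 -> V=10
t=3: input=5 -> V=0 FIRE
t=4: input=5 -> V=0 FIRE
t=5: input=2 -> V=10
t=6: input=5 -> V=0 FIRE
t=7: input=0 -> V=0
t=8: input=0 -> V=0
t=9: input=0 -> V=0
t=10: input=2 -> V=10

Answer: 1 2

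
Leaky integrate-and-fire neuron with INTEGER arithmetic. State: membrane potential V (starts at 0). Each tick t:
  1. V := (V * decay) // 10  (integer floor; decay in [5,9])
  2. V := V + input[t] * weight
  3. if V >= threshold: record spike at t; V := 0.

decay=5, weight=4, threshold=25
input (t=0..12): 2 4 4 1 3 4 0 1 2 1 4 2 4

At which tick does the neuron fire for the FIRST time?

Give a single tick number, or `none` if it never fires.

t=0: input=2 -> V=8
t=1: input=4 -> V=20
t=2: input=4 -> V=0 FIRE
t=3: input=1 -> V=4
t=4: input=3 -> V=14
t=5: input=4 -> V=23
t=6: input=0 -> V=11
t=7: input=1 -> V=9
t=8: input=2 -> V=12
t=9: input=1 -> V=10
t=10: input=4 -> V=21
t=11: input=2 -> V=18
t=12: input=4 -> V=0 FIRE

Answer: 2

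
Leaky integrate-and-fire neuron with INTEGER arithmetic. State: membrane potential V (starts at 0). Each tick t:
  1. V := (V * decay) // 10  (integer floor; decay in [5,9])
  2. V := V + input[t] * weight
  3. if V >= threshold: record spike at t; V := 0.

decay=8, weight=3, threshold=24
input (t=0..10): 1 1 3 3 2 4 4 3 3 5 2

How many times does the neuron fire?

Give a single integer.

Answer: 2

Derivation:
t=0: input=1 -> V=3
t=1: input=1 -> V=5
t=2: input=3 -> V=13
t=3: input=3 -> V=19
t=4: input=2 -> V=21
t=5: input=4 -> V=0 FIRE
t=6: input=4 -> V=12
t=7: input=3 -> V=18
t=8: input=3 -> V=23
t=9: input=5 -> V=0 FIRE
t=10: input=2 -> V=6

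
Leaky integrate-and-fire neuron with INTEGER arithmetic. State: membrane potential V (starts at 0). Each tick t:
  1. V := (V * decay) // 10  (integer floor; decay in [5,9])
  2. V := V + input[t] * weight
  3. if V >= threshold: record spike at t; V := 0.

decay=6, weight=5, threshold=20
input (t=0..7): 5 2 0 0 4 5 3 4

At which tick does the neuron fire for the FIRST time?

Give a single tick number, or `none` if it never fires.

Answer: 0

Derivation:
t=0: input=5 -> V=0 FIRE
t=1: input=2 -> V=10
t=2: input=0 -> V=6
t=3: input=0 -> V=3
t=4: input=4 -> V=0 FIRE
t=5: input=5 -> V=0 FIRE
t=6: input=3 -> V=15
t=7: input=4 -> V=0 FIRE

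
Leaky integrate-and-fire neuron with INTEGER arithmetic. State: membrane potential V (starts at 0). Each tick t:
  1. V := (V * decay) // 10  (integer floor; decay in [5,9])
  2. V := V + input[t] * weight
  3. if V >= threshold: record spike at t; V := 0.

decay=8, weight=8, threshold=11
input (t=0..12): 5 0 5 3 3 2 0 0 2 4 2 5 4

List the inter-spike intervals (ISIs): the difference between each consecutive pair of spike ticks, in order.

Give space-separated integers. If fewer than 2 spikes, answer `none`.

Answer: 2 1 1 1 3 1 1 1 1

Derivation:
t=0: input=5 -> V=0 FIRE
t=1: input=0 -> V=0
t=2: input=5 -> V=0 FIRE
t=3: input=3 -> V=0 FIRE
t=4: input=3 -> V=0 FIRE
t=5: input=2 -> V=0 FIRE
t=6: input=0 -> V=0
t=7: input=0 -> V=0
t=8: input=2 -> V=0 FIRE
t=9: input=4 -> V=0 FIRE
t=10: input=2 -> V=0 FIRE
t=11: input=5 -> V=0 FIRE
t=12: input=4 -> V=0 FIRE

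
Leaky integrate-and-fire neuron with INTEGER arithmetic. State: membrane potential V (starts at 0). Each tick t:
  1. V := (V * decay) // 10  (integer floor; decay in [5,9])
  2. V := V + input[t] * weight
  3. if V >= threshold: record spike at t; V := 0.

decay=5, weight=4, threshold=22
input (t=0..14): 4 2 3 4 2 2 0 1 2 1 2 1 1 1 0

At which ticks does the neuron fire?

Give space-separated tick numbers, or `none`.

Answer: 3

Derivation:
t=0: input=4 -> V=16
t=1: input=2 -> V=16
t=2: input=3 -> V=20
t=3: input=4 -> V=0 FIRE
t=4: input=2 -> V=8
t=5: input=2 -> V=12
t=6: input=0 -> V=6
t=7: input=1 -> V=7
t=8: input=2 -> V=11
t=9: input=1 -> V=9
t=10: input=2 -> V=12
t=11: input=1 -> V=10
t=12: input=1 -> V=9
t=13: input=1 -> V=8
t=14: input=0 -> V=4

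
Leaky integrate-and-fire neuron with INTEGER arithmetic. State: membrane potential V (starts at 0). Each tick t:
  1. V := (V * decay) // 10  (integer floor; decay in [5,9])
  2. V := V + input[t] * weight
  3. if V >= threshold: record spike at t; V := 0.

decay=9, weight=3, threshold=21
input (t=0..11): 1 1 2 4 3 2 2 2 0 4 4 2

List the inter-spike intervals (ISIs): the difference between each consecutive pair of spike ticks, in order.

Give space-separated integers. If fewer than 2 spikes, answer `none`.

Answer: 4 3

Derivation:
t=0: input=1 -> V=3
t=1: input=1 -> V=5
t=2: input=2 -> V=10
t=3: input=4 -> V=0 FIRE
t=4: input=3 -> V=9
t=5: input=2 -> V=14
t=6: input=2 -> V=18
t=7: input=2 -> V=0 FIRE
t=8: input=0 -> V=0
t=9: input=4 -> V=12
t=10: input=4 -> V=0 FIRE
t=11: input=2 -> V=6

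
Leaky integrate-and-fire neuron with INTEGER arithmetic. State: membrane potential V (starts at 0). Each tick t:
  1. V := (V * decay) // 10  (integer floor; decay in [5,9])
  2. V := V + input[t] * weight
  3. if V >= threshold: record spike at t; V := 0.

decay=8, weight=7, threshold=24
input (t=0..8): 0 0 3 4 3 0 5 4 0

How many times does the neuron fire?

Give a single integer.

t=0: input=0 -> V=0
t=1: input=0 -> V=0
t=2: input=3 -> V=21
t=3: input=4 -> V=0 FIRE
t=4: input=3 -> V=21
t=5: input=0 -> V=16
t=6: input=5 -> V=0 FIRE
t=7: input=4 -> V=0 FIRE
t=8: input=0 -> V=0

Answer: 3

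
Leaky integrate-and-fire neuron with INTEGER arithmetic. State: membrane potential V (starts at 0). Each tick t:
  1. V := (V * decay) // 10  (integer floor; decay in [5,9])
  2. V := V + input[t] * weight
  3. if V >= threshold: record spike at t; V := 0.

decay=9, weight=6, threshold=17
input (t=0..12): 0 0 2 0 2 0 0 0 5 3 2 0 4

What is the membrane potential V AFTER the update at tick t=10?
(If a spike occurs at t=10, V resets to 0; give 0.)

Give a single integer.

t=0: input=0 -> V=0
t=1: input=0 -> V=0
t=2: input=2 -> V=12
t=3: input=0 -> V=10
t=4: input=2 -> V=0 FIRE
t=5: input=0 -> V=0
t=6: input=0 -> V=0
t=7: input=0 -> V=0
t=8: input=5 -> V=0 FIRE
t=9: input=3 -> V=0 FIRE
t=10: input=2 -> V=12
t=11: input=0 -> V=10
t=12: input=4 -> V=0 FIRE

Answer: 12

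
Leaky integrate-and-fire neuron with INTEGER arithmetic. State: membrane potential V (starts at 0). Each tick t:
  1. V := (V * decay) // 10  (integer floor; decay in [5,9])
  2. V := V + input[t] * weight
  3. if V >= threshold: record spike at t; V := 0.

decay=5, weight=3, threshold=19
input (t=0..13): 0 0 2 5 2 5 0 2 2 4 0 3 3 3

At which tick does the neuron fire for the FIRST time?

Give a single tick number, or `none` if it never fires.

t=0: input=0 -> V=0
t=1: input=0 -> V=0
t=2: input=2 -> V=6
t=3: input=5 -> V=18
t=4: input=2 -> V=15
t=5: input=5 -> V=0 FIRE
t=6: input=0 -> V=0
t=7: input=2 -> V=6
t=8: input=2 -> V=9
t=9: input=4 -> V=16
t=10: input=0 -> V=8
t=11: input=3 -> V=13
t=12: input=3 -> V=15
t=13: input=3 -> V=16

Answer: 5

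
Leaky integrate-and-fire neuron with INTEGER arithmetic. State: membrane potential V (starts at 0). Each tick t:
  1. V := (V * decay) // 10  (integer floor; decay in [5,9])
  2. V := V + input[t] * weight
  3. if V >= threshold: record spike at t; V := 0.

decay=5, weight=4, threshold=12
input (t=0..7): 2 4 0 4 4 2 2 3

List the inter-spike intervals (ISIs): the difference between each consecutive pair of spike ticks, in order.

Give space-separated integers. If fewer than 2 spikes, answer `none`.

t=0: input=2 -> V=8
t=1: input=4 -> V=0 FIRE
t=2: input=0 -> V=0
t=3: input=4 -> V=0 FIRE
t=4: input=4 -> V=0 FIRE
t=5: input=2 -> V=8
t=6: input=2 -> V=0 FIRE
t=7: input=3 -> V=0 FIRE

Answer: 2 1 2 1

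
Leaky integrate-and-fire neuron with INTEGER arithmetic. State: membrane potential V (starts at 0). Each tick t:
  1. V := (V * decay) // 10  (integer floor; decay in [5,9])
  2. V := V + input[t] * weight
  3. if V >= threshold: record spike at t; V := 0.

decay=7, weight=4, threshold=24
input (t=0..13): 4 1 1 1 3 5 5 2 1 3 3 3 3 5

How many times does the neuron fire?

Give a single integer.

t=0: input=4 -> V=16
t=1: input=1 -> V=15
t=2: input=1 -> V=14
t=3: input=1 -> V=13
t=4: input=3 -> V=21
t=5: input=5 -> V=0 FIRE
t=6: input=5 -> V=20
t=7: input=2 -> V=22
t=8: input=1 -> V=19
t=9: input=3 -> V=0 FIRE
t=10: input=3 -> V=12
t=11: input=3 -> V=20
t=12: input=3 -> V=0 FIRE
t=13: input=5 -> V=20

Answer: 3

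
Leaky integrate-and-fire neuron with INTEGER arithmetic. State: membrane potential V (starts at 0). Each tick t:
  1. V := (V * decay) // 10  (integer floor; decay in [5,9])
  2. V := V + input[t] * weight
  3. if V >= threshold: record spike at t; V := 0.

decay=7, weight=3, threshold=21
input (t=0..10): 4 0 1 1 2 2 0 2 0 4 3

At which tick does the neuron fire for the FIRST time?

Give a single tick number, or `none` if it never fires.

t=0: input=4 -> V=12
t=1: input=0 -> V=8
t=2: input=1 -> V=8
t=3: input=1 -> V=8
t=4: input=2 -> V=11
t=5: input=2 -> V=13
t=6: input=0 -> V=9
t=7: input=2 -> V=12
t=8: input=0 -> V=8
t=9: input=4 -> V=17
t=10: input=3 -> V=20

Answer: none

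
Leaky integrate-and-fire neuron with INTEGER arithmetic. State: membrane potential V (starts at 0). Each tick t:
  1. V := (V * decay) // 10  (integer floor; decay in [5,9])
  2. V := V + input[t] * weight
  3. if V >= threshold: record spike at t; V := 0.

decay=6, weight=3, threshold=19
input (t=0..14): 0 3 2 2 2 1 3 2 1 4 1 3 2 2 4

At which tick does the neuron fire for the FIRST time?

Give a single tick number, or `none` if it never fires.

t=0: input=0 -> V=0
t=1: input=3 -> V=9
t=2: input=2 -> V=11
t=3: input=2 -> V=12
t=4: input=2 -> V=13
t=5: input=1 -> V=10
t=6: input=3 -> V=15
t=7: input=2 -> V=15
t=8: input=1 -> V=12
t=9: input=4 -> V=0 FIRE
t=10: input=1 -> V=3
t=11: input=3 -> V=10
t=12: input=2 -> V=12
t=13: input=2 -> V=13
t=14: input=4 -> V=0 FIRE

Answer: 9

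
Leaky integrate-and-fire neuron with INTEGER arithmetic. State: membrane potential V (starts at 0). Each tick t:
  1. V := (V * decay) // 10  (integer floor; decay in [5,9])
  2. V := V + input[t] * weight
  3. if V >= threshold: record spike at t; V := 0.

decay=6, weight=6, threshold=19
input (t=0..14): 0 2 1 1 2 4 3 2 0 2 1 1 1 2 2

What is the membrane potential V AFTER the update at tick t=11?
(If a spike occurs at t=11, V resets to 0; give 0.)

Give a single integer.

t=0: input=0 -> V=0
t=1: input=2 -> V=12
t=2: input=1 -> V=13
t=3: input=1 -> V=13
t=4: input=2 -> V=0 FIRE
t=5: input=4 -> V=0 FIRE
t=6: input=3 -> V=18
t=7: input=2 -> V=0 FIRE
t=8: input=0 -> V=0
t=9: input=2 -> V=12
t=10: input=1 -> V=13
t=11: input=1 -> V=13
t=12: input=1 -> V=13
t=13: input=2 -> V=0 FIRE
t=14: input=2 -> V=12

Answer: 13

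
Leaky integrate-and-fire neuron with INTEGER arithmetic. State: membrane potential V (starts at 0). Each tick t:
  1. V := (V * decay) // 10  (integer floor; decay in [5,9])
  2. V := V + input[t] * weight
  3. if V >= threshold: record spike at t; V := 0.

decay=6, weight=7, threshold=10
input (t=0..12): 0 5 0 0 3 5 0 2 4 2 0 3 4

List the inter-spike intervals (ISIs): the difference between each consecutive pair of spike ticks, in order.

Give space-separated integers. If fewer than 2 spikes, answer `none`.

t=0: input=0 -> V=0
t=1: input=5 -> V=0 FIRE
t=2: input=0 -> V=0
t=3: input=0 -> V=0
t=4: input=3 -> V=0 FIRE
t=5: input=5 -> V=0 FIRE
t=6: input=0 -> V=0
t=7: input=2 -> V=0 FIRE
t=8: input=4 -> V=0 FIRE
t=9: input=2 -> V=0 FIRE
t=10: input=0 -> V=0
t=11: input=3 -> V=0 FIRE
t=12: input=4 -> V=0 FIRE

Answer: 3 1 2 1 1 2 1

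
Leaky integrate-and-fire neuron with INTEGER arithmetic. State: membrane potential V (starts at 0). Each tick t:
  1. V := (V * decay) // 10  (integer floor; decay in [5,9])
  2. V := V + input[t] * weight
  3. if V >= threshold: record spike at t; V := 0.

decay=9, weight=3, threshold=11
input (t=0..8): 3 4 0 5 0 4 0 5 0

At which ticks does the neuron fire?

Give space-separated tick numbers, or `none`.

Answer: 1 3 5 7

Derivation:
t=0: input=3 -> V=9
t=1: input=4 -> V=0 FIRE
t=2: input=0 -> V=0
t=3: input=5 -> V=0 FIRE
t=4: input=0 -> V=0
t=5: input=4 -> V=0 FIRE
t=6: input=0 -> V=0
t=7: input=5 -> V=0 FIRE
t=8: input=0 -> V=0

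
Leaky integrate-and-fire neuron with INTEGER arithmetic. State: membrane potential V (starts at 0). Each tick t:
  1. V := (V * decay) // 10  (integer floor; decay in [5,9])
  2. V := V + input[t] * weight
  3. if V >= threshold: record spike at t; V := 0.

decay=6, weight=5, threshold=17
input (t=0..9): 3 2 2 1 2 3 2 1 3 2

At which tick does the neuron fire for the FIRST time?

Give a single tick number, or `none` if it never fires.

Answer: 1

Derivation:
t=0: input=3 -> V=15
t=1: input=2 -> V=0 FIRE
t=2: input=2 -> V=10
t=3: input=1 -> V=11
t=4: input=2 -> V=16
t=5: input=3 -> V=0 FIRE
t=6: input=2 -> V=10
t=7: input=1 -> V=11
t=8: input=3 -> V=0 FIRE
t=9: input=2 -> V=10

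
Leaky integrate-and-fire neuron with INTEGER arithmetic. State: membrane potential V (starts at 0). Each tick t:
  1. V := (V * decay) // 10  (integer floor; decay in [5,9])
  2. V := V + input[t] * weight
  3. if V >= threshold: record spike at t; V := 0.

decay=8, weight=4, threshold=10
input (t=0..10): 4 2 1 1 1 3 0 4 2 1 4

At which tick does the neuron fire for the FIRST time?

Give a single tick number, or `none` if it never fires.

Answer: 0

Derivation:
t=0: input=4 -> V=0 FIRE
t=1: input=2 -> V=8
t=2: input=1 -> V=0 FIRE
t=3: input=1 -> V=4
t=4: input=1 -> V=7
t=5: input=3 -> V=0 FIRE
t=6: input=0 -> V=0
t=7: input=4 -> V=0 FIRE
t=8: input=2 -> V=8
t=9: input=1 -> V=0 FIRE
t=10: input=4 -> V=0 FIRE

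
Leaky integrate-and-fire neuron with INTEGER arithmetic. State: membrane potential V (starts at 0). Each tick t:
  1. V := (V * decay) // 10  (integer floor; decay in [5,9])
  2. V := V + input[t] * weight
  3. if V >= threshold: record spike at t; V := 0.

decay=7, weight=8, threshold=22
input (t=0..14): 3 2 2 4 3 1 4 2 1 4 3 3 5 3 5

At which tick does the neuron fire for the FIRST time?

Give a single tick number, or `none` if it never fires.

t=0: input=3 -> V=0 FIRE
t=1: input=2 -> V=16
t=2: input=2 -> V=0 FIRE
t=3: input=4 -> V=0 FIRE
t=4: input=3 -> V=0 FIRE
t=5: input=1 -> V=8
t=6: input=4 -> V=0 FIRE
t=7: input=2 -> V=16
t=8: input=1 -> V=19
t=9: input=4 -> V=0 FIRE
t=10: input=3 -> V=0 FIRE
t=11: input=3 -> V=0 FIRE
t=12: input=5 -> V=0 FIRE
t=13: input=3 -> V=0 FIRE
t=14: input=5 -> V=0 FIRE

Answer: 0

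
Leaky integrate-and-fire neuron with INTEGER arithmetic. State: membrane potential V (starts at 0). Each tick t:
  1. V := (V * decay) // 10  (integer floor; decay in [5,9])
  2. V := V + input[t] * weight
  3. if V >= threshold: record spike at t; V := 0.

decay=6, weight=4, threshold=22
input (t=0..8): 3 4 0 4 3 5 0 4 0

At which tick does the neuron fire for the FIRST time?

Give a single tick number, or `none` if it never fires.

Answer: 1

Derivation:
t=0: input=3 -> V=12
t=1: input=4 -> V=0 FIRE
t=2: input=0 -> V=0
t=3: input=4 -> V=16
t=4: input=3 -> V=21
t=5: input=5 -> V=0 FIRE
t=6: input=0 -> V=0
t=7: input=4 -> V=16
t=8: input=0 -> V=9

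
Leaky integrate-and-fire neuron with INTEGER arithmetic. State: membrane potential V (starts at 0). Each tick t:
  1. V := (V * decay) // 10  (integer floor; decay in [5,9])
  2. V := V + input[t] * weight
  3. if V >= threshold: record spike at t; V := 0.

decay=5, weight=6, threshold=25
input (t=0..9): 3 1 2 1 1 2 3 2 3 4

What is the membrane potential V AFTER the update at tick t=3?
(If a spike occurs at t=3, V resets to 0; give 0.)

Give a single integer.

Answer: 15

Derivation:
t=0: input=3 -> V=18
t=1: input=1 -> V=15
t=2: input=2 -> V=19
t=3: input=1 -> V=15
t=4: input=1 -> V=13
t=5: input=2 -> V=18
t=6: input=3 -> V=0 FIRE
t=7: input=2 -> V=12
t=8: input=3 -> V=24
t=9: input=4 -> V=0 FIRE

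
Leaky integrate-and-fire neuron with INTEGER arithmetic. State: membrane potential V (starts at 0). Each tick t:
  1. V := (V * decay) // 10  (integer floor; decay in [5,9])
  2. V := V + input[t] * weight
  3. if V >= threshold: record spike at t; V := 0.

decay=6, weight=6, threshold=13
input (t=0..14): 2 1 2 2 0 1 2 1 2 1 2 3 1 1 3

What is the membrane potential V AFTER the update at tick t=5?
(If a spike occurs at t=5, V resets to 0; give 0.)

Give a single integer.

Answer: 6

Derivation:
t=0: input=2 -> V=12
t=1: input=1 -> V=0 FIRE
t=2: input=2 -> V=12
t=3: input=2 -> V=0 FIRE
t=4: input=0 -> V=0
t=5: input=1 -> V=6
t=6: input=2 -> V=0 FIRE
t=7: input=1 -> V=6
t=8: input=2 -> V=0 FIRE
t=9: input=1 -> V=6
t=10: input=2 -> V=0 FIRE
t=11: input=3 -> V=0 FIRE
t=12: input=1 -> V=6
t=13: input=1 -> V=9
t=14: input=3 -> V=0 FIRE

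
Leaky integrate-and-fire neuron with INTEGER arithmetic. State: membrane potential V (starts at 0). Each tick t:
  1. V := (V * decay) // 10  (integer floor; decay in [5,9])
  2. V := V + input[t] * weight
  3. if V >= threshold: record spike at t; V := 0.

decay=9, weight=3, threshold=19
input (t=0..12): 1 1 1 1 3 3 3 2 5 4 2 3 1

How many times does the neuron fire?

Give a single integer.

t=0: input=1 -> V=3
t=1: input=1 -> V=5
t=2: input=1 -> V=7
t=3: input=1 -> V=9
t=4: input=3 -> V=17
t=5: input=3 -> V=0 FIRE
t=6: input=3 -> V=9
t=7: input=2 -> V=14
t=8: input=5 -> V=0 FIRE
t=9: input=4 -> V=12
t=10: input=2 -> V=16
t=11: input=3 -> V=0 FIRE
t=12: input=1 -> V=3

Answer: 3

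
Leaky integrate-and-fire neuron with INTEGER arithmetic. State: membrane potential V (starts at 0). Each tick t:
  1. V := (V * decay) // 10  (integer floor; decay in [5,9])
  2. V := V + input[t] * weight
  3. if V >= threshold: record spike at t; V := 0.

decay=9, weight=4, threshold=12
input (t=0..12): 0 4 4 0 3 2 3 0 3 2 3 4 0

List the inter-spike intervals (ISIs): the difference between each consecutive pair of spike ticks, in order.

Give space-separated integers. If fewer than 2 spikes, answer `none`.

t=0: input=0 -> V=0
t=1: input=4 -> V=0 FIRE
t=2: input=4 -> V=0 FIRE
t=3: input=0 -> V=0
t=4: input=3 -> V=0 FIRE
t=5: input=2 -> V=8
t=6: input=3 -> V=0 FIRE
t=7: input=0 -> V=0
t=8: input=3 -> V=0 FIRE
t=9: input=2 -> V=8
t=10: input=3 -> V=0 FIRE
t=11: input=4 -> V=0 FIRE
t=12: input=0 -> V=0

Answer: 1 2 2 2 2 1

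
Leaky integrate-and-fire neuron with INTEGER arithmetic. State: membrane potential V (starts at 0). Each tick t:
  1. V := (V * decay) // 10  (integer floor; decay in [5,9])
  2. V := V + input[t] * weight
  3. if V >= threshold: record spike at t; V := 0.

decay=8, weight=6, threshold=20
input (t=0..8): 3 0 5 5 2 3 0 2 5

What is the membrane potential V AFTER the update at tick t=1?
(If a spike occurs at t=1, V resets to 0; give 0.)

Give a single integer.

t=0: input=3 -> V=18
t=1: input=0 -> V=14
t=2: input=5 -> V=0 FIRE
t=3: input=5 -> V=0 FIRE
t=4: input=2 -> V=12
t=5: input=3 -> V=0 FIRE
t=6: input=0 -> V=0
t=7: input=2 -> V=12
t=8: input=5 -> V=0 FIRE

Answer: 14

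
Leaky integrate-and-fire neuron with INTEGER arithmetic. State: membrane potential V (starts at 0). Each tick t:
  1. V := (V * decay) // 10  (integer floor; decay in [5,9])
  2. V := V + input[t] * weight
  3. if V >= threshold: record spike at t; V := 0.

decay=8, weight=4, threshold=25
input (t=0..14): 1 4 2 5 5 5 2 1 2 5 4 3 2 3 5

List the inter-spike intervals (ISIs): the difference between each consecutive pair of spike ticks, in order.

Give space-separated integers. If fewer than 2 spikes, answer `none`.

t=0: input=1 -> V=4
t=1: input=4 -> V=19
t=2: input=2 -> V=23
t=3: input=5 -> V=0 FIRE
t=4: input=5 -> V=20
t=5: input=5 -> V=0 FIRE
t=6: input=2 -> V=8
t=7: input=1 -> V=10
t=8: input=2 -> V=16
t=9: input=5 -> V=0 FIRE
t=10: input=4 -> V=16
t=11: input=3 -> V=24
t=12: input=2 -> V=0 FIRE
t=13: input=3 -> V=12
t=14: input=5 -> V=0 FIRE

Answer: 2 4 3 2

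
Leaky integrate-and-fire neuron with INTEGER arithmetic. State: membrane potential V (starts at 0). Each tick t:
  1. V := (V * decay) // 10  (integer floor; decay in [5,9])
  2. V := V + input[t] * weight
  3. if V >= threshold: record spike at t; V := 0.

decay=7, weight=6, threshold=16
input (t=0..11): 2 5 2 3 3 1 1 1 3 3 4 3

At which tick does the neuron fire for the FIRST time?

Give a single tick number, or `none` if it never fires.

t=0: input=2 -> V=12
t=1: input=5 -> V=0 FIRE
t=2: input=2 -> V=12
t=3: input=3 -> V=0 FIRE
t=4: input=3 -> V=0 FIRE
t=5: input=1 -> V=6
t=6: input=1 -> V=10
t=7: input=1 -> V=13
t=8: input=3 -> V=0 FIRE
t=9: input=3 -> V=0 FIRE
t=10: input=4 -> V=0 FIRE
t=11: input=3 -> V=0 FIRE

Answer: 1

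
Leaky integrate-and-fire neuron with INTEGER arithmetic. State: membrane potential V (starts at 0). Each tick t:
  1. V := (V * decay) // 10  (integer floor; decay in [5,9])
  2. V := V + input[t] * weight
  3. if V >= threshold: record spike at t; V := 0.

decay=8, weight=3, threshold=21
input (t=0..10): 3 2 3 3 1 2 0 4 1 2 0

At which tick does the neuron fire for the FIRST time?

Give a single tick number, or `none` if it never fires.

Answer: 3

Derivation:
t=0: input=3 -> V=9
t=1: input=2 -> V=13
t=2: input=3 -> V=19
t=3: input=3 -> V=0 FIRE
t=4: input=1 -> V=3
t=5: input=2 -> V=8
t=6: input=0 -> V=6
t=7: input=4 -> V=16
t=8: input=1 -> V=15
t=9: input=2 -> V=18
t=10: input=0 -> V=14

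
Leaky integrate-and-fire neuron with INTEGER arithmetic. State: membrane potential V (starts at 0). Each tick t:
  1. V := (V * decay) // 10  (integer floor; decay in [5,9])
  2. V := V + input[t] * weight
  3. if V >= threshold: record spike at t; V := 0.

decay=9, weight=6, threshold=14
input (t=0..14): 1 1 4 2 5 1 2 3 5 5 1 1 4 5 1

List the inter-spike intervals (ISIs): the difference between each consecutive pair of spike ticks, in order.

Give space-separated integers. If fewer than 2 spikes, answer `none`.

t=0: input=1 -> V=6
t=1: input=1 -> V=11
t=2: input=4 -> V=0 FIRE
t=3: input=2 -> V=12
t=4: input=5 -> V=0 FIRE
t=5: input=1 -> V=6
t=6: input=2 -> V=0 FIRE
t=7: input=3 -> V=0 FIRE
t=8: input=5 -> V=0 FIRE
t=9: input=5 -> V=0 FIRE
t=10: input=1 -> V=6
t=11: input=1 -> V=11
t=12: input=4 -> V=0 FIRE
t=13: input=5 -> V=0 FIRE
t=14: input=1 -> V=6

Answer: 2 2 1 1 1 3 1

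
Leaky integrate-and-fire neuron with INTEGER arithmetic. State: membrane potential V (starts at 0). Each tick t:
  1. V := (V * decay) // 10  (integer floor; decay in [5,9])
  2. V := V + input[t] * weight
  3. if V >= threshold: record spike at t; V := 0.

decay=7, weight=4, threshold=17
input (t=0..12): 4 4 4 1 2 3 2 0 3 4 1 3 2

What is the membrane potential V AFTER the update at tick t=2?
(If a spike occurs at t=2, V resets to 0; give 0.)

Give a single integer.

Answer: 16

Derivation:
t=0: input=4 -> V=16
t=1: input=4 -> V=0 FIRE
t=2: input=4 -> V=16
t=3: input=1 -> V=15
t=4: input=2 -> V=0 FIRE
t=5: input=3 -> V=12
t=6: input=2 -> V=16
t=7: input=0 -> V=11
t=8: input=3 -> V=0 FIRE
t=9: input=4 -> V=16
t=10: input=1 -> V=15
t=11: input=3 -> V=0 FIRE
t=12: input=2 -> V=8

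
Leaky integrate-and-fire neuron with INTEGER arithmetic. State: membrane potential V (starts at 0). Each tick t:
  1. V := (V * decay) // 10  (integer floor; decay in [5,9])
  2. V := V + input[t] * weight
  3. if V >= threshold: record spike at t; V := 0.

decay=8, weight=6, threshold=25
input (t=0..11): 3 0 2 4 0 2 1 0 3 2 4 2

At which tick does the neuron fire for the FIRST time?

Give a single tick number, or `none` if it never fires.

t=0: input=3 -> V=18
t=1: input=0 -> V=14
t=2: input=2 -> V=23
t=3: input=4 -> V=0 FIRE
t=4: input=0 -> V=0
t=5: input=2 -> V=12
t=6: input=1 -> V=15
t=7: input=0 -> V=12
t=8: input=3 -> V=0 FIRE
t=9: input=2 -> V=12
t=10: input=4 -> V=0 FIRE
t=11: input=2 -> V=12

Answer: 3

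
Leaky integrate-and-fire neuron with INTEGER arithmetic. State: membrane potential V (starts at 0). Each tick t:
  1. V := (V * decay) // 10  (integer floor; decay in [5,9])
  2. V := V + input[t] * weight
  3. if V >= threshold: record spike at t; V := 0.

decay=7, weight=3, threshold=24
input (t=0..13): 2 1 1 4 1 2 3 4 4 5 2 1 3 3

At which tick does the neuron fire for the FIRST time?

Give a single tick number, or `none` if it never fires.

t=0: input=2 -> V=6
t=1: input=1 -> V=7
t=2: input=1 -> V=7
t=3: input=4 -> V=16
t=4: input=1 -> V=14
t=5: input=2 -> V=15
t=6: input=3 -> V=19
t=7: input=4 -> V=0 FIRE
t=8: input=4 -> V=12
t=9: input=5 -> V=23
t=10: input=2 -> V=22
t=11: input=1 -> V=18
t=12: input=3 -> V=21
t=13: input=3 -> V=23

Answer: 7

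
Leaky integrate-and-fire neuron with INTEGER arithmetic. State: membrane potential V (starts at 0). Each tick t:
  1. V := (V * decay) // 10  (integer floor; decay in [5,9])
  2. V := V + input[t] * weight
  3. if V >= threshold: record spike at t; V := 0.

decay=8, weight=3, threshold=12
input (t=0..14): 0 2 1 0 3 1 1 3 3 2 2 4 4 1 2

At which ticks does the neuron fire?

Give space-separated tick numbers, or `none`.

t=0: input=0 -> V=0
t=1: input=2 -> V=6
t=2: input=1 -> V=7
t=3: input=0 -> V=5
t=4: input=3 -> V=0 FIRE
t=5: input=1 -> V=3
t=6: input=1 -> V=5
t=7: input=3 -> V=0 FIRE
t=8: input=3 -> V=9
t=9: input=2 -> V=0 FIRE
t=10: input=2 -> V=6
t=11: input=4 -> V=0 FIRE
t=12: input=4 -> V=0 FIRE
t=13: input=1 -> V=3
t=14: input=2 -> V=8

Answer: 4 7 9 11 12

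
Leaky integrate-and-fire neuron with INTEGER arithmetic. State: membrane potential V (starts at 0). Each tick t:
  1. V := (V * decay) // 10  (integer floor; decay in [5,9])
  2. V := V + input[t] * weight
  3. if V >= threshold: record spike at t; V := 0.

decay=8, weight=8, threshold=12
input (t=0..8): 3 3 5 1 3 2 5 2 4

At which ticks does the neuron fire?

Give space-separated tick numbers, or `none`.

Answer: 0 1 2 4 5 6 7 8

Derivation:
t=0: input=3 -> V=0 FIRE
t=1: input=3 -> V=0 FIRE
t=2: input=5 -> V=0 FIRE
t=3: input=1 -> V=8
t=4: input=3 -> V=0 FIRE
t=5: input=2 -> V=0 FIRE
t=6: input=5 -> V=0 FIRE
t=7: input=2 -> V=0 FIRE
t=8: input=4 -> V=0 FIRE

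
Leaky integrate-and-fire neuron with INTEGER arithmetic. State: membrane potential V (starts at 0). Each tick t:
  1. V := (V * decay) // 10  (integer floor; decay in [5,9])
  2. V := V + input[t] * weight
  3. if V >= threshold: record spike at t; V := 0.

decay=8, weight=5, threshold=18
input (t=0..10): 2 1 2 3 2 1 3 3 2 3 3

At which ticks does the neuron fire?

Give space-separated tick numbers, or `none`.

t=0: input=2 -> V=10
t=1: input=1 -> V=13
t=2: input=2 -> V=0 FIRE
t=3: input=3 -> V=15
t=4: input=2 -> V=0 FIRE
t=5: input=1 -> V=5
t=6: input=3 -> V=0 FIRE
t=7: input=3 -> V=15
t=8: input=2 -> V=0 FIRE
t=9: input=3 -> V=15
t=10: input=3 -> V=0 FIRE

Answer: 2 4 6 8 10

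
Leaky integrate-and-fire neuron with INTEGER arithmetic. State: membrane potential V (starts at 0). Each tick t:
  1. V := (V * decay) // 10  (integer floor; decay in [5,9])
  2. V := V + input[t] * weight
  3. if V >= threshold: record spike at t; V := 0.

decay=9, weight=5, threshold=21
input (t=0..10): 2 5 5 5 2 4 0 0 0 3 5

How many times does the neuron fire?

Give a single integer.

t=0: input=2 -> V=10
t=1: input=5 -> V=0 FIRE
t=2: input=5 -> V=0 FIRE
t=3: input=5 -> V=0 FIRE
t=4: input=2 -> V=10
t=5: input=4 -> V=0 FIRE
t=6: input=0 -> V=0
t=7: input=0 -> V=0
t=8: input=0 -> V=0
t=9: input=3 -> V=15
t=10: input=5 -> V=0 FIRE

Answer: 5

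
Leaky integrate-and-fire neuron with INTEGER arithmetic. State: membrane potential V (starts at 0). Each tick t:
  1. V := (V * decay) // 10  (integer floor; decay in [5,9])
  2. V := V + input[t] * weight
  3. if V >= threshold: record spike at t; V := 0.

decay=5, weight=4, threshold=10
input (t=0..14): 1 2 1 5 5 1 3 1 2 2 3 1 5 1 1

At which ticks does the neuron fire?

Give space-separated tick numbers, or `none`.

t=0: input=1 -> V=4
t=1: input=2 -> V=0 FIRE
t=2: input=1 -> V=4
t=3: input=5 -> V=0 FIRE
t=4: input=5 -> V=0 FIRE
t=5: input=1 -> V=4
t=6: input=3 -> V=0 FIRE
t=7: input=1 -> V=4
t=8: input=2 -> V=0 FIRE
t=9: input=2 -> V=8
t=10: input=3 -> V=0 FIRE
t=11: input=1 -> V=4
t=12: input=5 -> V=0 FIRE
t=13: input=1 -> V=4
t=14: input=1 -> V=6

Answer: 1 3 4 6 8 10 12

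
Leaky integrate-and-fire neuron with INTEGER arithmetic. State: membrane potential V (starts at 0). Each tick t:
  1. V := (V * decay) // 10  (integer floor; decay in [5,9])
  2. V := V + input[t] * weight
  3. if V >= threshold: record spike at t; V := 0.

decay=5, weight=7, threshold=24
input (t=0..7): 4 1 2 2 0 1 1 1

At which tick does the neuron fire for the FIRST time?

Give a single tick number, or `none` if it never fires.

t=0: input=4 -> V=0 FIRE
t=1: input=1 -> V=7
t=2: input=2 -> V=17
t=3: input=2 -> V=22
t=4: input=0 -> V=11
t=5: input=1 -> V=12
t=6: input=1 -> V=13
t=7: input=1 -> V=13

Answer: 0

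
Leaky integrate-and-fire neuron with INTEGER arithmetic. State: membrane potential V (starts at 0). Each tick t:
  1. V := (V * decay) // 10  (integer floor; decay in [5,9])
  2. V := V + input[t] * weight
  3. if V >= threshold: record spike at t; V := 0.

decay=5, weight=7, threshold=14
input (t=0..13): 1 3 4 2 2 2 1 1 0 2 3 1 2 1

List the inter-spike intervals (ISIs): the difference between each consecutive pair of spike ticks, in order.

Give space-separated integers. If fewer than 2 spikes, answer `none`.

Answer: 1 1 1 1 4 1 2

Derivation:
t=0: input=1 -> V=7
t=1: input=3 -> V=0 FIRE
t=2: input=4 -> V=0 FIRE
t=3: input=2 -> V=0 FIRE
t=4: input=2 -> V=0 FIRE
t=5: input=2 -> V=0 FIRE
t=6: input=1 -> V=7
t=7: input=1 -> V=10
t=8: input=0 -> V=5
t=9: input=2 -> V=0 FIRE
t=10: input=3 -> V=0 FIRE
t=11: input=1 -> V=7
t=12: input=2 -> V=0 FIRE
t=13: input=1 -> V=7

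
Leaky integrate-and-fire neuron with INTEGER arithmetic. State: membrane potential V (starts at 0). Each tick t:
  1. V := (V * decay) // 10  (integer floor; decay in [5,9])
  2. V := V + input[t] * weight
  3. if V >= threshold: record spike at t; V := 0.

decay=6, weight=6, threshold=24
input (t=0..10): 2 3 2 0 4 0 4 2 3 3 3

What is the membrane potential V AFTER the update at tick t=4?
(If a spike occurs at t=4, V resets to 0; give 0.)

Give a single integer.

t=0: input=2 -> V=12
t=1: input=3 -> V=0 FIRE
t=2: input=2 -> V=12
t=3: input=0 -> V=7
t=4: input=4 -> V=0 FIRE
t=5: input=0 -> V=0
t=6: input=4 -> V=0 FIRE
t=7: input=2 -> V=12
t=8: input=3 -> V=0 FIRE
t=9: input=3 -> V=18
t=10: input=3 -> V=0 FIRE

Answer: 0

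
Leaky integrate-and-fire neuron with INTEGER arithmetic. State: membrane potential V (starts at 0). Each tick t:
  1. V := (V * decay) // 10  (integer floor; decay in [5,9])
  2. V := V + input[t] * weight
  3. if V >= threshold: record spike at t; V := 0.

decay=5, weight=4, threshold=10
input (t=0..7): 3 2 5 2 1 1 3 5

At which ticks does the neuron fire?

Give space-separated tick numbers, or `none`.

t=0: input=3 -> V=0 FIRE
t=1: input=2 -> V=8
t=2: input=5 -> V=0 FIRE
t=3: input=2 -> V=8
t=4: input=1 -> V=8
t=5: input=1 -> V=8
t=6: input=3 -> V=0 FIRE
t=7: input=5 -> V=0 FIRE

Answer: 0 2 6 7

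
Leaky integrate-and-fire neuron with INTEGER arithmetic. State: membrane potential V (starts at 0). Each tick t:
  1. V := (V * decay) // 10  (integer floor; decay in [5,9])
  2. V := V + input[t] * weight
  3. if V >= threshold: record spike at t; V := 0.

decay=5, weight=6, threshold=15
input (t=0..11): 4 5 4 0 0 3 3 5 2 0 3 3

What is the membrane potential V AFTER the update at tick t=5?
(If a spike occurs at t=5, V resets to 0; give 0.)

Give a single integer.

t=0: input=4 -> V=0 FIRE
t=1: input=5 -> V=0 FIRE
t=2: input=4 -> V=0 FIRE
t=3: input=0 -> V=0
t=4: input=0 -> V=0
t=5: input=3 -> V=0 FIRE
t=6: input=3 -> V=0 FIRE
t=7: input=5 -> V=0 FIRE
t=8: input=2 -> V=12
t=9: input=0 -> V=6
t=10: input=3 -> V=0 FIRE
t=11: input=3 -> V=0 FIRE

Answer: 0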